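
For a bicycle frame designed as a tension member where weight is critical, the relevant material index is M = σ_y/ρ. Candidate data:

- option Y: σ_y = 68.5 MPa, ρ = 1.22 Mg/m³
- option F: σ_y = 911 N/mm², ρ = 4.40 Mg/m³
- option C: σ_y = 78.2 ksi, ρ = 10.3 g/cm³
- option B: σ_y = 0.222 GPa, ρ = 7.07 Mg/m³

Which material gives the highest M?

Putting every candidate on a common basis:
  option Y: σ_y = 68.50 MPa, ρ = 1220 kg/m³
  option F: σ_y = 911.0 MPa, ρ = 4400 kg/m³
  option C: σ_y = 539.2 MPa, ρ = 10300 kg/m³
  option B: σ_y = 222.0 MPa, ρ = 7070 kg/m³
  option F: M = 207 kN·m/kg
  option Y: M = 56.1 kN·m/kg
  option C: M = 52.3 kN·m/kg
  option B: M = 31.4 kN·m/kg
The maximum is for option F.

option F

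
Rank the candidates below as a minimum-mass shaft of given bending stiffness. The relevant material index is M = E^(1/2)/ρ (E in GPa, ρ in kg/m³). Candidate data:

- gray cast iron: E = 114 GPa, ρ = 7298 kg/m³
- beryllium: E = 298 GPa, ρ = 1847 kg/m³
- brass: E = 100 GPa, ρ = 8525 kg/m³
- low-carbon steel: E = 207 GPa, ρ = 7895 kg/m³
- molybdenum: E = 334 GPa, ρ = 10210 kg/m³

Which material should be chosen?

Per-candidate index values:
  beryllium: M = 9.35×10⁻³
  low-carbon steel: M = 1.82×10⁻³
  molybdenum: M = 1.79×10⁻³
  gray cast iron: M = 1.46×10⁻³
  brass: M = 1.17×10⁻³
The maximum is for beryllium.

beryllium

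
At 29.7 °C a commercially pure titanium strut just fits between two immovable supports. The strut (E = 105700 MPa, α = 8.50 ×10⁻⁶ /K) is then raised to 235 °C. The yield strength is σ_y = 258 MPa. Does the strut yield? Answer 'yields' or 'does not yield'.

E = 105700 MPa = 105.7 GPa.
ΔT = 205.3 K. Constrained thermal stress σ = E·α·ΔT = 105.7×10³ MPa × 8.50×10⁻⁶ × 205.3 = 184 MPa (compressive).
Compare to σ_y = 258 MPa: σ < σ_y, so it does not yield.

does not yield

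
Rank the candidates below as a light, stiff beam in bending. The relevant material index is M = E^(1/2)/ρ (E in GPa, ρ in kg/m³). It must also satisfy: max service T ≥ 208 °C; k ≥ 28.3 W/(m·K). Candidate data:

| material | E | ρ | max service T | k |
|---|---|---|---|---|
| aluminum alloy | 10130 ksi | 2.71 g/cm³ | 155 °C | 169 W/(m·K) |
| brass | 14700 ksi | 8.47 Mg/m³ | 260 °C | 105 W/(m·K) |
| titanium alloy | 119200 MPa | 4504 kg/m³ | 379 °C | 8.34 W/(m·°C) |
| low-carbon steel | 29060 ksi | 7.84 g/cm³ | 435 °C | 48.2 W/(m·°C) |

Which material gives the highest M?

Screen on constraints: max service T ≥ 208 °C; k ≥ 28.3 W/(m·K). Survivors: brass, low-carbon steel.
Normalizing units and computing the index:
  brass: E = 101.4 GPa, ρ = 8470 kg/m³
  low-carbon steel: E = 200.4 GPa, ρ = 7840 kg/m³
  low-carbon steel: M = 1.81×10⁻³
  brass: M = 1.19×10⁻³
The maximum is for low-carbon steel.

low-carbon steel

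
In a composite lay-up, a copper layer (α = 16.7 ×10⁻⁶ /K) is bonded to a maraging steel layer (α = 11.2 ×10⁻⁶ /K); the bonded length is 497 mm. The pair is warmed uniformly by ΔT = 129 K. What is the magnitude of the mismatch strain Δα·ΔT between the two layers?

7.09×10⁻⁴

Δα = |16.7 − 11.2|×10⁻⁶/K = 5.50×10⁻⁶/K.
Mismatch strain = Δα·ΔT = 5.50×10⁻⁶ × 129.0 = 7.09×10⁻⁴.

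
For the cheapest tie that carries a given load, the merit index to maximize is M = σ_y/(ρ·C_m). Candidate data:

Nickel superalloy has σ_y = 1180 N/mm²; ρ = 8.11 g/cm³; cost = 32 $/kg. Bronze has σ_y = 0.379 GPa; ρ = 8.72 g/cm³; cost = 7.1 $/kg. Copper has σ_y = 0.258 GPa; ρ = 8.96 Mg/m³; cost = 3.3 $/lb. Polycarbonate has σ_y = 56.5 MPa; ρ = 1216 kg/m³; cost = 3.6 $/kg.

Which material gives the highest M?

polycarbonate

Convert each candidate to consistent units, then evaluate M:
  nickel superalloy: σ_y = 1180 MPa, ρ = 8110 kg/m³, cost = 32.00 $/kg
  bronze: σ_y = 379.0 MPa, ρ = 8720 kg/m³, cost = 7.100 $/kg
  copper: σ_y = 258.0 MPa, ρ = 8960 kg/m³, cost = 7.275 $/kg
  polycarbonate: σ_y = 56.50 MPa, ρ = 1216 kg/m³, cost = 3.600 $/kg
  polycarbonate: M = 12.9 kN·m per $
  bronze: M = 6.12 kN·m per $
  nickel superalloy: M = 4.55 kN·m per $
  copper: M = 3.96 kN·m per $
Polycarbonate has the largest M.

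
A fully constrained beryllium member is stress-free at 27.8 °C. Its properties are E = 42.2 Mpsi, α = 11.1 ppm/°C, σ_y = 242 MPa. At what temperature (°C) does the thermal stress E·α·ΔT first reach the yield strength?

E = 42.2 Mpsi = 291.0 GPa.
E·α·ΔT = 242.0 MPa ⇒ ΔT = 242.0 / (291.0×10³ × 11.1×10⁻⁶) = 74.93 K.
T = 27.8 + 74.93 = 102.7 °C.

103 °C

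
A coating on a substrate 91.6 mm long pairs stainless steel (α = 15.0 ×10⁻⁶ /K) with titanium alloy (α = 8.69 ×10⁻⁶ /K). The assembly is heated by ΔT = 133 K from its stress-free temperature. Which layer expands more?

stainless steel

α(stainless steel) = 15.0×10⁻⁶/K vs α(titanium alloy) = 8.69×10⁻⁶/K.
Higher α expands more for the same ΔT: stainless steel.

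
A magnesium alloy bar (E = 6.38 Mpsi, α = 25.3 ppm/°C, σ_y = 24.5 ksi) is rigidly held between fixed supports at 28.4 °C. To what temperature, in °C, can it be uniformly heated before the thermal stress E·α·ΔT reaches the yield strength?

180 °C

E = 6.38 Mpsi = 43.99 GPa.
σ_y = 24.5 ksi = 168.9 MPa.
E·α·ΔT = 168.9 MPa ⇒ ΔT = 168.9 / (43.99×10³ × 25.3×10⁻⁶) = 151.8 K.
T = 28.4 + 151.8 = 180.2 °C.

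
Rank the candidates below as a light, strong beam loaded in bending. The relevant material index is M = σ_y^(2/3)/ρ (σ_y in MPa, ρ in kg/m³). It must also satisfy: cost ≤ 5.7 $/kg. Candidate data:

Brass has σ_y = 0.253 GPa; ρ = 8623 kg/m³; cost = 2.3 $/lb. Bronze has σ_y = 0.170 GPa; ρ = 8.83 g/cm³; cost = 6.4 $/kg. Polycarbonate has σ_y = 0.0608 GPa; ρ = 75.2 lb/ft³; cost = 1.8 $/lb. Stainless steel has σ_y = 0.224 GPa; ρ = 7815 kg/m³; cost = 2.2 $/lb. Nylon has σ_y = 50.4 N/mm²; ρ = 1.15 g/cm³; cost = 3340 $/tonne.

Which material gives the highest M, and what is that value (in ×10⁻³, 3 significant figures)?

polycarbonate, M = 12.8×10⁻³

Screen on constraints: cost ≤ 5.7 $/kg. Survivors: brass, polycarbonate, stainless steel, nylon.
In SI units:
  brass: σ_y = 253.0 MPa, ρ = 8623 kg/m³
  polycarbonate: σ_y = 60.80 MPa, ρ = 1205 kg/m³
  stainless steel: σ_y = 224.0 MPa, ρ = 7815 kg/m³
  nylon: σ_y = 50.40 MPa, ρ = 1150 kg/m³
  polycarbonate: M = 12.8×10⁻³
  nylon: M = 11.9×10⁻³
  stainless steel: M = 4.72×10⁻³
  brass: M = 4.64×10⁻³
Polycarbonate has the largest M.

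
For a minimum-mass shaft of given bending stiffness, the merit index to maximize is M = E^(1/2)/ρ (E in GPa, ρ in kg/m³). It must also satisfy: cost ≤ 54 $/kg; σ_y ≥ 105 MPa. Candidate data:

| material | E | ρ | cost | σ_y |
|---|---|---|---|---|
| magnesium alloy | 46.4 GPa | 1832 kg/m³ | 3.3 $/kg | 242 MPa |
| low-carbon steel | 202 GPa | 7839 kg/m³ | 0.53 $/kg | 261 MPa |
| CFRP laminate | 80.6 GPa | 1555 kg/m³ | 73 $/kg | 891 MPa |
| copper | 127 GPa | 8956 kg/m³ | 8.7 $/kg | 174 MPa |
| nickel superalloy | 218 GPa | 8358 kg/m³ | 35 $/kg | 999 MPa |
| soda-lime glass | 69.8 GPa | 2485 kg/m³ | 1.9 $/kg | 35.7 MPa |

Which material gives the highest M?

magnesium alloy

Screen on constraints: cost ≤ 54 $/kg; σ_y ≥ 105 MPa. Survivors: magnesium alloy, low-carbon steel, copper, nickel superalloy.
Evaluate M for each candidate:
  magnesium alloy: M = 3.72×10⁻³
  low-carbon steel: M = 1.81×10⁻³
  nickel superalloy: M = 1.77×10⁻³
  copper: M = 1.26×10⁻³
Highest index: magnesium alloy.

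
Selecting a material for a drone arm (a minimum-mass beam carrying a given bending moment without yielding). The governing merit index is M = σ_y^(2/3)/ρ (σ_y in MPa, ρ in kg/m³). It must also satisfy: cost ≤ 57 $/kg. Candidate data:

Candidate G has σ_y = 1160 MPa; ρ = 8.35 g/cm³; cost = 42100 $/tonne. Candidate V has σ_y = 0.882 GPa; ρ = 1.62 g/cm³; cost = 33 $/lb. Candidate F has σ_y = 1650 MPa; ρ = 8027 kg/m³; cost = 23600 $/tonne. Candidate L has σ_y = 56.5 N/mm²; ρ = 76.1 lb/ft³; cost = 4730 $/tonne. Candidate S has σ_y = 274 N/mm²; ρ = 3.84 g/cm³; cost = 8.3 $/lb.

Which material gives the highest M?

Screen on constraints: cost ≤ 57 $/kg. Survivors: candidate G, candidate F, candidate L, candidate S.
In SI units:
  candidate G: σ_y = 1160 MPa, ρ = 8350 kg/m³
  candidate F: σ_y = 1650 MPa, ρ = 8027 kg/m³
  candidate L: σ_y = 56.50 MPa, ρ = 1219 kg/m³
  candidate S: σ_y = 274.0 MPa, ρ = 3840 kg/m³
  candidate F: M = 17.4×10⁻³
  candidate G: M = 13.2×10⁻³
  candidate L: M = 12.1×10⁻³
  candidate S: M = 11.0×10⁻³
Candidate F ranks first.

candidate F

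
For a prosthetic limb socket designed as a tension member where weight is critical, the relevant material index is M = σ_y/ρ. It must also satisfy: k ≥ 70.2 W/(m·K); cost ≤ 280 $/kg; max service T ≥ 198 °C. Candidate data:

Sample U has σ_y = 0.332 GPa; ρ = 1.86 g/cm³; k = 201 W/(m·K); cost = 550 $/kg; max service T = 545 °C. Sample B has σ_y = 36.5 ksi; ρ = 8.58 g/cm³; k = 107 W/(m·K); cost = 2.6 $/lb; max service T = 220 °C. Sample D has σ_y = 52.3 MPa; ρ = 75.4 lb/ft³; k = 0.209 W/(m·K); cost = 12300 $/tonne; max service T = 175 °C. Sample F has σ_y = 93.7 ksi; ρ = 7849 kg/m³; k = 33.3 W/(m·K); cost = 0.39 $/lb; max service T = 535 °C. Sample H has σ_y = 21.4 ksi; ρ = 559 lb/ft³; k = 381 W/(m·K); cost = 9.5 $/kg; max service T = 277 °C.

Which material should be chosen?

sample B

Screen on constraints: k ≥ 70.2 W/(m·K); cost ≤ 280 $/kg; max service T ≥ 198 °C. Survivors: sample B, sample H.
Putting every candidate on a common basis:
  sample B: σ_y = 251.7 MPa, ρ = 8580 kg/m³
  sample H: σ_y = 147.5 MPa, ρ = 8954 kg/m³
  sample B: M = 29.3 kN·m/kg
  sample H: M = 16.5 kN·m/kg
The maximum is for sample B.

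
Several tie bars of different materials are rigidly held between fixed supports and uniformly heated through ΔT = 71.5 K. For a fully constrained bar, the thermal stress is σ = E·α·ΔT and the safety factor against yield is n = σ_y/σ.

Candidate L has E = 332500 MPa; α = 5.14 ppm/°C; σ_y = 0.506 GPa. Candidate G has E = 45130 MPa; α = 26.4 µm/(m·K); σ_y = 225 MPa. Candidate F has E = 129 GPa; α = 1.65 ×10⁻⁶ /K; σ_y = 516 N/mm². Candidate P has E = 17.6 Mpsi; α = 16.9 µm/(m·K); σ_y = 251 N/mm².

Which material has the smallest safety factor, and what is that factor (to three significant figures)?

candidate P, n = 1.71

Converting E to GPa, α to ×10⁻⁶/K, σ_y to MPa, then σ and n for each:
  candidate L: E = 332.5, α = 5.14, σ_y = 506.0 → σ = 122 MPa, n = 4.14
  candidate G: E = 45.13, α = 26.4, σ_y = 225.0 → σ = 85.2 MPa, n = 2.64
  candidate F: E = 129.0, α = 1.65, σ_y = 516.0 → σ = 15.2 MPa, n = 33.9
  candidate P: E = 121.3, α = 16.9, σ_y = 251.0 → σ = 147 MPa, n = 1.71
Candidate P has the lowest safety factor, n = 1.71.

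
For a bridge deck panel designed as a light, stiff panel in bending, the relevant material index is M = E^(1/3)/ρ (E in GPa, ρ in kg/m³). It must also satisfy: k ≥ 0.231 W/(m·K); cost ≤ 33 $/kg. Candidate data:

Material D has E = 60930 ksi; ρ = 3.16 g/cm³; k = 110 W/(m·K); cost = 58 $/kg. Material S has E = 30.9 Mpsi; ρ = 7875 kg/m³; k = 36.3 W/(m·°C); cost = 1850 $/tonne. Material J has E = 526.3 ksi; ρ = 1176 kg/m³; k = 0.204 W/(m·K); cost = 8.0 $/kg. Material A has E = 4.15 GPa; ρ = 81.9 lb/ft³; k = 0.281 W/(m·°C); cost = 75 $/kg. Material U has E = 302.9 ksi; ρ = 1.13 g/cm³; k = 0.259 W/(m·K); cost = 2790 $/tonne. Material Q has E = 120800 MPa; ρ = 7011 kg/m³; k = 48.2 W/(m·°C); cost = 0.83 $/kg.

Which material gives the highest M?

Screen on constraints: k ≥ 0.231 W/(m·K); cost ≤ 33 $/kg. Survivors: material S, material U, material Q.
Normalizing units and computing the index:
  material S: E = 213.0 GPa, ρ = 7875 kg/m³
  material U: E = 2.088 GPa, ρ = 1130 kg/m³
  material Q: E = 120.8 GPa, ρ = 7011 kg/m³
  material U: M = 1.13×10⁻³
  material S: M = 0.758×10⁻³
  material Q: M = 0.705×10⁻³
Material U ranks first.

material U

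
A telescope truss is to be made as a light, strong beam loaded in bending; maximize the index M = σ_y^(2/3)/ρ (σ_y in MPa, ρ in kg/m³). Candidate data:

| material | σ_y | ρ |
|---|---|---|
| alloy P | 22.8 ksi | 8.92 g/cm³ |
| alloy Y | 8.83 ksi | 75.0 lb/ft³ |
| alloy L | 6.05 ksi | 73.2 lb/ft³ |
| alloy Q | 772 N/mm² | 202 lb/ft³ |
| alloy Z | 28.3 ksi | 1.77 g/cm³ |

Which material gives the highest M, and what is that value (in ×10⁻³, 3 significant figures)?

Normalizing units and computing the index:
  alloy P: σ_y = 157.2 MPa, ρ = 8920 kg/m³
  alloy Y: σ_y = 60.88 MPa, ρ = 1201 kg/m³
  alloy L: σ_y = 41.71 MPa, ρ = 1173 kg/m³
  alloy Q: σ_y = 772.0 MPa, ρ = 3236 kg/m³
  alloy Z: σ_y = 195.1 MPa, ρ = 1770 kg/m³
  alloy Q: M = 26.0×10⁻³
  alloy Z: M = 19.0×10⁻³
  alloy Y: M = 12.9×10⁻³
  alloy L: M = 10.3×10⁻³
  alloy P: M = 3.27×10⁻³
Alloy Q has the largest M.

alloy Q, M = 26.0×10⁻³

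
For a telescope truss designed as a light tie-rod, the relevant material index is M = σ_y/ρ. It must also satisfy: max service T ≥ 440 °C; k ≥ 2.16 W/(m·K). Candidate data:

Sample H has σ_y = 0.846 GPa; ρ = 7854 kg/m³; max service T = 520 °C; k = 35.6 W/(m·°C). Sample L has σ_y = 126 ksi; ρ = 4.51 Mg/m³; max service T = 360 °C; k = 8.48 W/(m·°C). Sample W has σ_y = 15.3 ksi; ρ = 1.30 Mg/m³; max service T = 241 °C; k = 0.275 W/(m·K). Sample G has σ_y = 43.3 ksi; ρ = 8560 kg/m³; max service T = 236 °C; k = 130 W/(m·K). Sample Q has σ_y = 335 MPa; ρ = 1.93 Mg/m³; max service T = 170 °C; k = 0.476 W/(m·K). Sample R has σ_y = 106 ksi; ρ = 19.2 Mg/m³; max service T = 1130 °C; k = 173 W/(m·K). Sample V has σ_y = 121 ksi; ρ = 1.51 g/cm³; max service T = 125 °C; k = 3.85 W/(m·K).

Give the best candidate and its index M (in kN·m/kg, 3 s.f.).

Screen on constraints: max service T ≥ 440 °C; k ≥ 2.16 W/(m·K). Survivors: sample H, sample R.
Putting every candidate on a common basis:
  sample H: σ_y = 846.0 MPa, ρ = 7854 kg/m³
  sample R: σ_y = 730.8 MPa, ρ = 19200 kg/m³
  sample H: M = 108 kN·m/kg
  sample R: M = 38.1 kN·m/kg
Sample H has the largest M.

sample H, M = 108 kN·m/kg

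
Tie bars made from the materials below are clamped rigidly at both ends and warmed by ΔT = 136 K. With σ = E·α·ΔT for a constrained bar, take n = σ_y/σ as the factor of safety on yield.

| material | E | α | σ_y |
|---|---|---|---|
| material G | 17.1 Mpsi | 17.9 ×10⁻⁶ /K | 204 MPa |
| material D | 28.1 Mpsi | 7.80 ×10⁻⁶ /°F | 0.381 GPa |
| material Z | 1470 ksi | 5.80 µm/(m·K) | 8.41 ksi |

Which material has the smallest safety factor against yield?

material G

Converting E to GPa, α to ×10⁻⁶/K, σ_y to MPa, then σ and n for each:
  material G: E = 117.9, α = 17.9, σ_y = 204.0 → σ = 287 MPa, n = 0.711
  material D: E = 193.7, α = 14.0, σ_y = 381.0 → σ = 370 MPa, n = 1.03
  material Z: E = 10.14, α = 5.80, σ_y = 57.98 → σ = 7.99 MPa, n = 7.25
The minimum is material G at n = 0.711.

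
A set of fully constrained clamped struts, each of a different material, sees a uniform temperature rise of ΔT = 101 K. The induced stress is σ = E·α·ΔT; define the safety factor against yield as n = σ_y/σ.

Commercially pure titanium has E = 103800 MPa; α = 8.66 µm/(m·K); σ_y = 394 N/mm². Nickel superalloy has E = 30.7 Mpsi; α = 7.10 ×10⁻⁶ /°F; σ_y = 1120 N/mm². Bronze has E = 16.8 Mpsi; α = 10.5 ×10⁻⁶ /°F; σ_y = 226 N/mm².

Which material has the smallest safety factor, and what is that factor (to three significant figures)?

bronze, n = 1.02

Per material, after unit conversion:
  commercially pure titanium: E = 103.8, α = 8.66, σ_y = 394.0 → σ = 90.8 MPa, n = 4.34
  nickel superalloy: E = 211.7, α = 12.8, σ_y = 1120 → σ = 273 MPa, n = 4.10
  bronze: E = 115.8, α = 18.9, σ_y = 226.0 → σ = 221 MPa, n = 1.02
The minimum is bronze at n = 1.02.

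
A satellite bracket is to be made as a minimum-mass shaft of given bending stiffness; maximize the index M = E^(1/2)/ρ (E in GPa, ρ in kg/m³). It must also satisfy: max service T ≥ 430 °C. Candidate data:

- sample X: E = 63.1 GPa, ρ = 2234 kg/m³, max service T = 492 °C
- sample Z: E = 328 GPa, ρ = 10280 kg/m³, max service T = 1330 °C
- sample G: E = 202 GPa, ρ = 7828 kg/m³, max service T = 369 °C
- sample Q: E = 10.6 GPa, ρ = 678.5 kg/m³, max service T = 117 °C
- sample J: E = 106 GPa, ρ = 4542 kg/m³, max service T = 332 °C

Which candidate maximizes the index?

sample X

Screen on constraints: max service T ≥ 430 °C. Survivors: sample X, sample Z.
Computing M directly (units already consistent):
  sample X: M = 3.56×10⁻³
  sample Z: M = 1.76×10⁻³
Sample X ranks first.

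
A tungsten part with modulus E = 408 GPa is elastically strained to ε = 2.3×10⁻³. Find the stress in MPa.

σ = E·ε = 408000 MPa × 2.3×10⁻³ = 938 MPa.

938 MPa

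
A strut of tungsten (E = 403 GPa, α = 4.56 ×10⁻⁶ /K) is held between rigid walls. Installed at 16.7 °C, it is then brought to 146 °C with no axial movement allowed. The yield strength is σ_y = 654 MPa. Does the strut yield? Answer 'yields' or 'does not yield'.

ΔT = 129.3 K. Constrained thermal stress σ = E·α·ΔT = 403.0×10³ MPa × 4.56×10⁻⁶ × 129.3 = 238 MPa (compressive).
Compare to σ_y = 654 MPa: σ < σ_y, so it does not yield.

does not yield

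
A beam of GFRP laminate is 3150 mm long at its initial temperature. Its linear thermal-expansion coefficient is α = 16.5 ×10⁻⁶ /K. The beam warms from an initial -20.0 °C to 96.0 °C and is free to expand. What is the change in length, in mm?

6.03 mm

ΔT = 96.0 − (-20.0) = 116.0 K.
ΔL = α·L₀·ΔT = 16.5×10⁻⁶ × 3150 mm × 116.0 K = 6.03 mm.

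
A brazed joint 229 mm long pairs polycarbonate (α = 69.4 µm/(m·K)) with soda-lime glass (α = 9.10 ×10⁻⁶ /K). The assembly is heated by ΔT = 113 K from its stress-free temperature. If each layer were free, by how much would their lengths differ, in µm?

1560 µm

Δα = |69.4 − 9.10|×10⁻⁶/K = 60.3×10⁻⁶/K.
ΔL_mismatch = Δα·L·ΔT = 60.3×10⁻⁶ × 229.0 mm × 113.0 K = 1560 µm.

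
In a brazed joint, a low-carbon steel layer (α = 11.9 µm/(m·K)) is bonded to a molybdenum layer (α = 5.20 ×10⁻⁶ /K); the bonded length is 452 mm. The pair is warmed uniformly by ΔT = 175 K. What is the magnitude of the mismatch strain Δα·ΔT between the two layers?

Δα = |11.9 − 5.20|×10⁻⁶/K = 6.70×10⁻⁶/K.
Mismatch strain = Δα·ΔT = 6.70×10⁻⁶ × 175.0 = 1.17×10⁻³.

1.17×10⁻³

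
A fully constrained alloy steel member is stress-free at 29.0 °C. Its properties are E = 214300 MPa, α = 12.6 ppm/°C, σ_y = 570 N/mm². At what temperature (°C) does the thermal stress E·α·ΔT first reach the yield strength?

240 °C

E = 214300 MPa = 214.3 GPa.
σ_y = 570 N/mm² = 570.0 MPa.
E·α·ΔT = 570.0 MPa ⇒ ΔT = 570.0 / (214.3×10³ × 12.6×10⁻⁶) = 211.1 K.
T = 29.0 + 211.1 = 240.1 °C.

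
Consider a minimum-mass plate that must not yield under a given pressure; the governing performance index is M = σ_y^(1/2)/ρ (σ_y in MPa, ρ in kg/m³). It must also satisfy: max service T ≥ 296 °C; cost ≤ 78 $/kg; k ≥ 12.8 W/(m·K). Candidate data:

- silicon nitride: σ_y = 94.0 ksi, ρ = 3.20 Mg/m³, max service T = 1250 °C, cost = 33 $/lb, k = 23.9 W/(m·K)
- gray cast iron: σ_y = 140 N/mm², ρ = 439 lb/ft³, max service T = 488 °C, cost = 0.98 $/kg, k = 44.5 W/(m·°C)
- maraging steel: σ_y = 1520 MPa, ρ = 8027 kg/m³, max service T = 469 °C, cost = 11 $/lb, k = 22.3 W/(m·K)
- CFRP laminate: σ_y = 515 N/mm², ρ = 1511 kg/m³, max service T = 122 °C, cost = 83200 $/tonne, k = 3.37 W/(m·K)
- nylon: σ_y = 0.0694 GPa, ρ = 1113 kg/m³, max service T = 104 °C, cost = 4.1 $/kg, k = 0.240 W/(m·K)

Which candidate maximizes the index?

Screen on constraints: max service T ≥ 296 °C; cost ≤ 78 $/kg; k ≥ 12.8 W/(m·K). Survivors: silicon nitride, gray cast iron, maraging steel.
Normalizing units and computing the index:
  silicon nitride: σ_y = 648.1 MPa, ρ = 3200 kg/m³
  gray cast iron: σ_y = 140.0 MPa, ρ = 7032 kg/m³
  maraging steel: σ_y = 1520 MPa, ρ = 8027 kg/m³
  silicon nitride: M = 7.96×10⁻³
  maraging steel: M = 4.86×10⁻³
  gray cast iron: M = 1.68×10⁻³
The maximum is for silicon nitride.

silicon nitride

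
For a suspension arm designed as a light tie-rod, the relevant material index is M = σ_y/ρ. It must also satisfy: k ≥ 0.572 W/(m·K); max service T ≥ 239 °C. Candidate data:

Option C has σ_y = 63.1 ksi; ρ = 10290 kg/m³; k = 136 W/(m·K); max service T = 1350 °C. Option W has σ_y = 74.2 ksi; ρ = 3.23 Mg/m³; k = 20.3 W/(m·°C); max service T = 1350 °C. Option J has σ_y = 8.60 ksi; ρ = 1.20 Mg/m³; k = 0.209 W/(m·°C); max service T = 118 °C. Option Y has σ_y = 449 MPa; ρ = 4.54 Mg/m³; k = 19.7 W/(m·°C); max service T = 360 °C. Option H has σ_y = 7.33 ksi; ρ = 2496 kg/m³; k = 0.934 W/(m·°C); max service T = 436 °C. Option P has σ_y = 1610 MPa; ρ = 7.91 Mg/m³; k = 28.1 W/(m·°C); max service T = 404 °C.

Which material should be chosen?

Screen on constraints: k ≥ 0.572 W/(m·K); max service T ≥ 239 °C. Survivors: option C, option W, option Y, option H, option P.
Putting every candidate on a common basis:
  option C: σ_y = 435.1 MPa, ρ = 10290 kg/m³
  option W: σ_y = 511.6 MPa, ρ = 3230 kg/m³
  option Y: σ_y = 449.0 MPa, ρ = 4540 kg/m³
  option H: σ_y = 50.54 MPa, ρ = 2496 kg/m³
  option P: σ_y = 1610 MPa, ρ = 7910 kg/m³
  option P: M = 204 kN·m/kg
  option W: M = 158 kN·m/kg
  option Y: M = 98.9 kN·m/kg
  option C: M = 42.3 kN·m/kg
  option H: M = 20.2 kN·m/kg
Option P has the largest M.

option P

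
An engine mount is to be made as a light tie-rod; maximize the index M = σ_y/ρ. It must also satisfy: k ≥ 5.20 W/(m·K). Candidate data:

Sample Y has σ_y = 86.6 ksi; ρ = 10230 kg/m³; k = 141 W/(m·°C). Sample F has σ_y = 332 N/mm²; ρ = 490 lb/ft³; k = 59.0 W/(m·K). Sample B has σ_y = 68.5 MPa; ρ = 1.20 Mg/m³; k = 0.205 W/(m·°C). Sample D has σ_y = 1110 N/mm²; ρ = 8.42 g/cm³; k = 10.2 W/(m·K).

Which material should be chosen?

Screen on constraints: k ≥ 5.20 W/(m·K). Survivors: sample Y, sample F, sample D.
After converting to SI:
  sample Y: σ_y = 597.1 MPa, ρ = 10230 kg/m³
  sample F: σ_y = 332.0 MPa, ρ = 7849 kg/m³
  sample D: σ_y = 1110 MPa, ρ = 8420 kg/m³
  sample D: M = 132 kN·m/kg
  sample Y: M = 58.4 kN·m/kg
  sample F: M = 42.3 kN·m/kg
Sample D ranks first.

sample D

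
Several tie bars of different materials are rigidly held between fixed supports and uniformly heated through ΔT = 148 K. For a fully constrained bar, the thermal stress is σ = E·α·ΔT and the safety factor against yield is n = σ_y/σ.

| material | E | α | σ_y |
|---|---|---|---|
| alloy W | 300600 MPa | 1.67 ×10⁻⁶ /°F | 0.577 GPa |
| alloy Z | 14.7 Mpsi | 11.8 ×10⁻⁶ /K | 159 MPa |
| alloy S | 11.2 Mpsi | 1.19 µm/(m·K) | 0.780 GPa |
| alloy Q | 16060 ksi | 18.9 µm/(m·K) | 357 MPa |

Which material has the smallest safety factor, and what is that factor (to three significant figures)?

alloy Z, n = 0.898

With everything in SI (GPa, ×10⁻⁶/K, MPa):
  alloy W: E = 300.6, α = 3.01, σ_y = 577.0 → σ = 134 MPa, n = 4.31
  alloy Z: E = 101.4, α = 11.8, σ_y = 159.0 → σ = 177 MPa, n = 0.898
  alloy S: E = 77.22, α = 1.19, σ_y = 780.0 → σ = 13.6 MPa, n = 57.4
  alloy Q: E = 110.7, α = 18.9, σ_y = 357.0 → σ = 310 MPa, n = 1.15
Smallest n: alloy Z with n = 0.898.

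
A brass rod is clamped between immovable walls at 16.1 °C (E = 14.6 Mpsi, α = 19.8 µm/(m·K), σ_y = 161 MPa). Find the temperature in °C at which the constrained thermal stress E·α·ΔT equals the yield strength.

E = 14.6 Mpsi = 100.7 GPa.
E·α·ΔT = 161.0 MPa ⇒ ΔT = 161.0 / (100.7×10³ × 19.8×10⁻⁶) = 80.78 K.
T = 16.1 + 80.78 = 96.88 °C.

96.9 °C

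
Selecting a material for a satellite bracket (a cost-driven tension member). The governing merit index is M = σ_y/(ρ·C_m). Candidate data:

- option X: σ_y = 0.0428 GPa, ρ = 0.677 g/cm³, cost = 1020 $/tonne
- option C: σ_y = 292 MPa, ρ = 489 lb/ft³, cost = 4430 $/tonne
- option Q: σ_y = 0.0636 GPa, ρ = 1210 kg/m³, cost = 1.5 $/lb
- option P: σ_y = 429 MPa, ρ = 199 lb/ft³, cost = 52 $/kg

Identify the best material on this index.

In SI units:
  option X: σ_y = 42.80 MPa, ρ = 677.0 kg/m³, cost = 1.020 $/kg
  option C: σ_y = 292.0 MPa, ρ = 7833 kg/m³, cost = 4.430 $/kg
  option Q: σ_y = 63.60 MPa, ρ = 1210 kg/m³, cost = 3.307 $/kg
  option P: σ_y = 429.0 MPa, ρ = 3188 kg/m³, cost = 52.00 $/kg
  option X: M = 62.0 kN·m per $
  option Q: M = 15.9 kN·m per $
  option C: M = 8.41 kN·m per $
  option P: M = 2.59 kN·m per $
Option X has the largest M.

option X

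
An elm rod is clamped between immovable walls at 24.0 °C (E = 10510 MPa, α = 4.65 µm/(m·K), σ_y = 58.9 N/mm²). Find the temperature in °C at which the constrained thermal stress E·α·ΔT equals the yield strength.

E = 10510 MPa = 10.51 GPa.
σ_y = 58.9 N/mm² = 58.90 MPa.
E·α·ΔT = 58.90 MPa ⇒ ΔT = 58.90 / (10.51×10³ × 4.65×10⁻⁶) = 1205 K.
T = 24.0 + 1205 = 1229 °C.

1230 °C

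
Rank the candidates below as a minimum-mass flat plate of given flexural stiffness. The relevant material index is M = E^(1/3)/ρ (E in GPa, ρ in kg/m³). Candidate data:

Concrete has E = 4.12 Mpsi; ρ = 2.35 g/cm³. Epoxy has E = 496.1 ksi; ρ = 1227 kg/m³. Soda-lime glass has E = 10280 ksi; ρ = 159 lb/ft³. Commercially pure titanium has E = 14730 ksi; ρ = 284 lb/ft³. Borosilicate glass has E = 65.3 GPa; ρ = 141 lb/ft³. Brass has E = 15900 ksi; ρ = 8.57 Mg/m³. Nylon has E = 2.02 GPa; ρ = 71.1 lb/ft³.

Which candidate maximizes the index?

In SI units:
  concrete: E = 28.41 GPa, ρ = 2350 kg/m³
  epoxy: E = 3.420 GPa, ρ = 1227 kg/m³
  soda-lime glass: E = 70.88 GPa, ρ = 2547 kg/m³
  commercially pure titanium: E = 101.6 GPa, ρ = 4549 kg/m³
  borosilicate glass: E = 65.30 GPa, ρ = 2259 kg/m³
  brass: E = 109.6 GPa, ρ = 8570 kg/m³
  nylon: E = 2.020 GPa, ρ = 1139 kg/m³
  borosilicate glass: M = 1.78×10⁻³
  soda-lime glass: M = 1.62×10⁻³
  concrete: M = 1.30×10⁻³
  epoxy: M = 1.23×10⁻³
  nylon: M = 1.11×10⁻³
  commercially pure titanium: M = 1.03×10⁻³
  brass: M = 0.558×10⁻³
Borosilicate glass has the largest M.

borosilicate glass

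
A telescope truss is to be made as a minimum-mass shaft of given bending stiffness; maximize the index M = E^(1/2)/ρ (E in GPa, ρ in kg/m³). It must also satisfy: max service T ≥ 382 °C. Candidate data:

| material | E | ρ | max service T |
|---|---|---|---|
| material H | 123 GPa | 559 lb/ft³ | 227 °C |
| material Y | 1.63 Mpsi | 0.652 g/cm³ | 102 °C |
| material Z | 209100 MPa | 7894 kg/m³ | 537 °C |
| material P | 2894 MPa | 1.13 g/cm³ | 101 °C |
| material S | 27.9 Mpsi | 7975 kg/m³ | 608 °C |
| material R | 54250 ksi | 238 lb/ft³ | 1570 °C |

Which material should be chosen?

material R

Screen on constraints: max service T ≥ 382 °C. Survivors: material Z, material S, material R.
Normalizing units and computing the index:
  material Z: E = 209.1 GPa, ρ = 7894 kg/m³
  material S: E = 192.4 GPa, ρ = 7975 kg/m³
  material R: E = 374.0 GPa, ρ = 3812 kg/m³
  material R: M = 5.07×10⁻³
  material Z: M = 1.83×10⁻³
  material S: M = 1.74×10⁻³
Material R has the largest M.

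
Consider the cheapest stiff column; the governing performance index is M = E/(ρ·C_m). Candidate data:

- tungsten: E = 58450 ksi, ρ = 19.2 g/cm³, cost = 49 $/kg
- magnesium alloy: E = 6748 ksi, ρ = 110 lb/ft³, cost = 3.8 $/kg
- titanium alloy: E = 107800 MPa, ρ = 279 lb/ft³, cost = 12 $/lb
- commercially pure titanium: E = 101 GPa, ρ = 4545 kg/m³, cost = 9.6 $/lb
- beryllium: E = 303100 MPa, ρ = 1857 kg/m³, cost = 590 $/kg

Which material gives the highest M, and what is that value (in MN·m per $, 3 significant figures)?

magnesium alloy, M = 6.95 MN·m per $

After converting to SI:
  tungsten: E = 403.0 GPa, ρ = 19200 kg/m³, cost = 49.00 $/kg
  magnesium alloy: E = 46.53 GPa, ρ = 1762 kg/m³, cost = 3.800 $/kg
  titanium alloy: E = 107.8 GPa, ρ = 4469 kg/m³, cost = 26.46 $/kg
  commercially pure titanium: E = 101.0 GPa, ρ = 4545 kg/m³, cost = 21.16 $/kg
  beryllium: E = 303.1 GPa, ρ = 1857 kg/m³, cost = 590.0 $/kg
  magnesium alloy: M = 6.95 MN·m per $
  commercially pure titanium: M = 1.05 MN·m per $
  titanium alloy: M = 0.912 MN·m per $
  tungsten: M = 0.428 MN·m per $
  beryllium: M = 0.277 MN·m per $
The maximum is for magnesium alloy.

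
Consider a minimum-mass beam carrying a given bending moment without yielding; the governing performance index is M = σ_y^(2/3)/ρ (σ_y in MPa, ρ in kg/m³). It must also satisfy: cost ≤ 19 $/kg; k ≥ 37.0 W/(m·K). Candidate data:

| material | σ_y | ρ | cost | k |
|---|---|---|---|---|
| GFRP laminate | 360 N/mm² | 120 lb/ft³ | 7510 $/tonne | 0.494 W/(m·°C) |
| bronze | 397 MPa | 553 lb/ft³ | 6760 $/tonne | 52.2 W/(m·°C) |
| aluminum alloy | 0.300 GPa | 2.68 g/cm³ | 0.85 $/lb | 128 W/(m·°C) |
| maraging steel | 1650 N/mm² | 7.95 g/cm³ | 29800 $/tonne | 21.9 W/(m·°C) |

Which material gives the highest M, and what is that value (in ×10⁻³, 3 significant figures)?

aluminum alloy, M = 16.7×10⁻³

Screen on constraints: cost ≤ 19 $/kg; k ≥ 37.0 W/(m·K). Survivors: bronze, aluminum alloy.
In SI units:
  bronze: σ_y = 397.0 MPa, ρ = 8858 kg/m³
  aluminum alloy: σ_y = 300.0 MPa, ρ = 2680 kg/m³
  aluminum alloy: M = 16.7×10⁻³
  bronze: M = 6.10×10⁻³
Highest index: aluminum alloy.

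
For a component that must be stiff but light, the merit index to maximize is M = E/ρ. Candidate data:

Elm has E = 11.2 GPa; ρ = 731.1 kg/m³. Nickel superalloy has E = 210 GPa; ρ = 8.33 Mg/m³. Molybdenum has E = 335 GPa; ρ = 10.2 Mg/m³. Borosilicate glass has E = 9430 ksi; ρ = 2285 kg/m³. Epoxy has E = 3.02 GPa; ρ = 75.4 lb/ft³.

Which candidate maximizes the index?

Normalizing units and computing the index:
  elm: E = 11.20 GPa, ρ = 731.1 kg/m³
  nickel superalloy: E = 210.0 GPa, ρ = 8330 kg/m³
  molybdenum: E = 335.0 GPa, ρ = 10200 kg/m³
  borosilicate glass: E = 65.02 GPa, ρ = 2285 kg/m³
  epoxy: E = 3.020 GPa, ρ = 1208 kg/m³
  molybdenum: M = 32.8 MN·m/kg
  borosilicate glass: M = 28.5 MN·m/kg
  nickel superalloy: M = 25.2 MN·m/kg
  elm: M = 15.3 MN·m/kg
  epoxy: M = 2.50 MN·m/kg
Molybdenum ranks first.

molybdenum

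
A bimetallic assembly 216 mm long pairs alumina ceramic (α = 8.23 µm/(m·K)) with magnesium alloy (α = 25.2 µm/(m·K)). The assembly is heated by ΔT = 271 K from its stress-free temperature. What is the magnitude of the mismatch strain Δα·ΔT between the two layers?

4.60×10⁻³

Δα = |8.23 − 25.2|×10⁻⁶/K = 17.0×10⁻⁶/K.
Mismatch strain = Δα·ΔT = 17.0×10⁻⁶ × 271.0 = 4.60×10⁻³.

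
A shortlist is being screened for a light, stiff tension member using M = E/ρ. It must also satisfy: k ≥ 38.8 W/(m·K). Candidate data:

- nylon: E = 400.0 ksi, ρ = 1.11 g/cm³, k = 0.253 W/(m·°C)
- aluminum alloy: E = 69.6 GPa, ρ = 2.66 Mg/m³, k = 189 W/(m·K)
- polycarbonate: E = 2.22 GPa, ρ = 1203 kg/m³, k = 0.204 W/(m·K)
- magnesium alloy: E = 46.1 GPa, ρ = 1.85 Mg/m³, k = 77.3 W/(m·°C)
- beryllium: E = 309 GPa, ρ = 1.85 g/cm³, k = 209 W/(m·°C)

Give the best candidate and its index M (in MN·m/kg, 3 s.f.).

beryllium, M = 167 MN·m/kg

Screen on constraints: k ≥ 38.8 W/(m·K). Survivors: aluminum alloy, magnesium alloy, beryllium.
In SI units:
  aluminum alloy: E = 69.60 GPa, ρ = 2660 kg/m³
  magnesium alloy: E = 46.10 GPa, ρ = 1850 kg/m³
  beryllium: E = 309.0 GPa, ρ = 1850 kg/m³
  beryllium: M = 167 MN·m/kg
  aluminum alloy: M = 26.2 MN·m/kg
  magnesium alloy: M = 24.9 MN·m/kg
The maximum is for beryllium.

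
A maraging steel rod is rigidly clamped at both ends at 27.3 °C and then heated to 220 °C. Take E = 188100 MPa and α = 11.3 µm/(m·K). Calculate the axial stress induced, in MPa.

E = 188100 MPa = 188.1 GPa.
ΔT = 192.7 K. Constrained thermal stress σ = E·α·ΔT = 188.1×10³ MPa × 11.3×10⁻⁶ × 192.7 = 410 MPa (compressive).

410 MPa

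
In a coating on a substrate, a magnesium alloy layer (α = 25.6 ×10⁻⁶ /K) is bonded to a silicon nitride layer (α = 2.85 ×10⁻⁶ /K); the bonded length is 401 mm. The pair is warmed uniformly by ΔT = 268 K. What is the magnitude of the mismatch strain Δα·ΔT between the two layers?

6.10×10⁻³

Δα = |25.6 − 2.85|×10⁻⁶/K = 22.8×10⁻⁶/K.
Mismatch strain = Δα·ΔT = 22.8×10⁻⁶ × 268.0 = 6.10×10⁻³.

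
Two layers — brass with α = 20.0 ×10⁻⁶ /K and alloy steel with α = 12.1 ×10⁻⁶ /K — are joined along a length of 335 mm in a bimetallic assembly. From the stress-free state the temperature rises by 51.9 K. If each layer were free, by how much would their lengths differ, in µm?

Δα = |20.0 − 12.1|×10⁻⁶/K = 7.90×10⁻⁶/K.
ΔL_mismatch = Δα·L·ΔT = 7.90×10⁻⁶ × 335.0 mm × 51.9 K = 137 µm.

137 µm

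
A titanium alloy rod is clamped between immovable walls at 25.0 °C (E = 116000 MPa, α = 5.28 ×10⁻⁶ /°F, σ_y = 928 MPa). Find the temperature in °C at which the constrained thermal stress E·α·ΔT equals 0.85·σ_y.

E = 116000 MPa = 116.0 GPa.
α = 5.28×10⁻⁶/°F × 9/5 = 9.50×10⁻⁶/K.
E·α·ΔT = 788.8 MPa ⇒ ΔT = 788.8 / (116.0×10³ × 9.50×10⁻⁶) = 715.5 K.
T = 25.0 + 715.5 = 740.5 °C.

740 °C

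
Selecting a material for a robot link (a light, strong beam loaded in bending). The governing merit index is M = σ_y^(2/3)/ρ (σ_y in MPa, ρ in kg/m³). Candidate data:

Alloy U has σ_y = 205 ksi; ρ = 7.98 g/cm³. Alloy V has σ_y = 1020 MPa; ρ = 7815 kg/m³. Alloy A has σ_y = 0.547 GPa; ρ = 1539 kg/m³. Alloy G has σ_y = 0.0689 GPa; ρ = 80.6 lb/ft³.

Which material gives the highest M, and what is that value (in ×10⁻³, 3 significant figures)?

alloy A, M = 43.5×10⁻³

After converting to SI:
  alloy U: σ_y = 1413 MPa, ρ = 7980 kg/m³
  alloy V: σ_y = 1020 MPa, ρ = 7815 kg/m³
  alloy A: σ_y = 547.0 MPa, ρ = 1539 kg/m³
  alloy G: σ_y = 68.90 MPa, ρ = 1291 kg/m³
  alloy A: M = 43.5×10⁻³
  alloy U: M = 15.8×10⁻³
  alloy G: M = 13.0×10⁻³
  alloy V: M = 13.0×10⁻³
Highest index: alloy A.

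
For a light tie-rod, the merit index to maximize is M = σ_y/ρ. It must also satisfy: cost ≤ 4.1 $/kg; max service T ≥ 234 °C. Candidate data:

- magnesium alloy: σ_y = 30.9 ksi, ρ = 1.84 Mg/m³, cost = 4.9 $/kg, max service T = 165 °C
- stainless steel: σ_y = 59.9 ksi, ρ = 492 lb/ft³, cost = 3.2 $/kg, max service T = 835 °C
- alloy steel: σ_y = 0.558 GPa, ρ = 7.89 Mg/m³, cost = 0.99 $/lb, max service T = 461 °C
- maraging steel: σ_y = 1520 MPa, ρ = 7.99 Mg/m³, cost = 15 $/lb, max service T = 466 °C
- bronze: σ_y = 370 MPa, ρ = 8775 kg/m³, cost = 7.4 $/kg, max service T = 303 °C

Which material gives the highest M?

alloy steel

Screen on constraints: cost ≤ 4.1 $/kg; max service T ≥ 234 °C. Survivors: stainless steel, alloy steel.
After converting to SI:
  stainless steel: σ_y = 413.0 MPa, ρ = 7881 kg/m³
  alloy steel: σ_y = 558.0 MPa, ρ = 7890 kg/m³
  alloy steel: M = 70.7 kN·m/kg
  stainless steel: M = 52.4 kN·m/kg
Alloy steel ranks first.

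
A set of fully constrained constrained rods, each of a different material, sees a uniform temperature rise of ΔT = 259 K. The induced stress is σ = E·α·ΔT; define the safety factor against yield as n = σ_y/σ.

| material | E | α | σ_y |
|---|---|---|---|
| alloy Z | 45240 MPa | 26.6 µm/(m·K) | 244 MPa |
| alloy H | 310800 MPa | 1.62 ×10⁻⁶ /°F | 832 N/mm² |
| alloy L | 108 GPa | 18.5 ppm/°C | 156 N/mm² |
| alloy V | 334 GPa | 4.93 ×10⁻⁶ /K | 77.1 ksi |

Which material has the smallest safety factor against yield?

alloy L

Converting E to GPa, α to ×10⁻⁶/K, σ_y to MPa, then σ and n for each:
  alloy Z: E = 45.24, α = 26.6, σ_y = 244.0 → σ = 312 MPa, n = 0.783
  alloy H: E = 310.8, α = 2.92, σ_y = 832.0 → σ = 235 MPa, n = 3.54
  alloy L: E = 108.0, α = 18.5, σ_y = 156.0 → σ = 517 MPa, n = 0.301
  alloy V: E = 334.0, α = 4.93, σ_y = 531.6 → σ = 426 MPa, n = 1.25
Alloy L has the lowest safety factor, n = 0.301.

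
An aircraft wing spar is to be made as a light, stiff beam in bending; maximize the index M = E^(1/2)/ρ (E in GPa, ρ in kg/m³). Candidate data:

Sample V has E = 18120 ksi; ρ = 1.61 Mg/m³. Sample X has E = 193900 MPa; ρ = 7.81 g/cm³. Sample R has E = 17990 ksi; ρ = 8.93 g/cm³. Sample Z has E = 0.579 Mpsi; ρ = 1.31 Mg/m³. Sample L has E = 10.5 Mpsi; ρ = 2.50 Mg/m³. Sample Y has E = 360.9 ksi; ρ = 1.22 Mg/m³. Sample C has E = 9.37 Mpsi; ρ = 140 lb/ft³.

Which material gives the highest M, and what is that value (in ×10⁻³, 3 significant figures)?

sample V, M = 6.94×10⁻³

Convert each candidate to consistent units, then evaluate M:
  sample V: E = 124.9 GPa, ρ = 1610 kg/m³
  sample X: E = 193.9 GPa, ρ = 7810 kg/m³
  sample R: E = 124.0 GPa, ρ = 8930 kg/m³
  sample Z: E = 3.992 GPa, ρ = 1310 kg/m³
  sample L: E = 72.39 GPa, ρ = 2500 kg/m³
  sample Y: E = 2.488 GPa, ρ = 1220 kg/m³
  sample C: E = 64.60 GPa, ρ = 2243 kg/m³
  sample V: M = 6.94×10⁻³
  sample C: M = 3.58×10⁻³
  sample L: M = 3.40×10⁻³
  sample X: M = 1.78×10⁻³
  sample Z: M = 1.53×10⁻³
  sample Y: M = 1.29×10⁻³
  sample R: M = 1.25×10⁻³
Highest index: sample V.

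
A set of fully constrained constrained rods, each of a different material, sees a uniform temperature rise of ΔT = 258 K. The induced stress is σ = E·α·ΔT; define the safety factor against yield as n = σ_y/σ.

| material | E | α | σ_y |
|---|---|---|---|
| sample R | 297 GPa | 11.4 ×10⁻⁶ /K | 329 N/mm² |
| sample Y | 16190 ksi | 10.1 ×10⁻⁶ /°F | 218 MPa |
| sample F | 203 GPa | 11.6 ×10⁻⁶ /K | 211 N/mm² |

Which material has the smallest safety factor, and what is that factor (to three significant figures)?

In consistent units (E in GPa, α in ×10⁻⁶/K, σ_y in MPa):
  sample R: E = 297.0, α = 11.4, σ_y = 329.0 → σ = 874 MPa, n = 0.377
  sample Y: E = 111.6, α = 18.2, σ_y = 218.0 → σ = 524 MPa, n = 0.416
  sample F: E = 203.0, α = 11.6, σ_y = 211.0 → σ = 608 MPa, n = 0.347
Smallest n: sample F with n = 0.347.

sample F, n = 0.347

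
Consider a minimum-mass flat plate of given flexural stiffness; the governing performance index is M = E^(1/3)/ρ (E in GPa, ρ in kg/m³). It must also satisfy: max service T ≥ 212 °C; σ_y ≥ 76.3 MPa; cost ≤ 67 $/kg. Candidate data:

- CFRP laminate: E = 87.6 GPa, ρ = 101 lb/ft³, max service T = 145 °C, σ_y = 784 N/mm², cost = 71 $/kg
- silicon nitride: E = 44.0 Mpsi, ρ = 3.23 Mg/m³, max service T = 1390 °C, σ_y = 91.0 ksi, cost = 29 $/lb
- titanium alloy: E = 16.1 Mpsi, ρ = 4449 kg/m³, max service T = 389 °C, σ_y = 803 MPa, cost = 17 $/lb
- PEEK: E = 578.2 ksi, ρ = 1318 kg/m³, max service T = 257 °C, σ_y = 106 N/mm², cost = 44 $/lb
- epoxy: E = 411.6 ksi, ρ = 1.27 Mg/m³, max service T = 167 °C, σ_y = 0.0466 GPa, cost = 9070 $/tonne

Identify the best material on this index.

silicon nitride

Screen on constraints: max service T ≥ 212 °C; σ_y ≥ 76.3 MPa; cost ≤ 67 $/kg. Survivors: silicon nitride, titanium alloy.
Convert each candidate to consistent units, then evaluate M:
  silicon nitride: E = 303.4 GPa, ρ = 3230 kg/m³
  titanium alloy: E = 111.0 GPa, ρ = 4449 kg/m³
  silicon nitride: M = 2.08×10⁻³
  titanium alloy: M = 1.08×10⁻³
Silicon nitride ranks first.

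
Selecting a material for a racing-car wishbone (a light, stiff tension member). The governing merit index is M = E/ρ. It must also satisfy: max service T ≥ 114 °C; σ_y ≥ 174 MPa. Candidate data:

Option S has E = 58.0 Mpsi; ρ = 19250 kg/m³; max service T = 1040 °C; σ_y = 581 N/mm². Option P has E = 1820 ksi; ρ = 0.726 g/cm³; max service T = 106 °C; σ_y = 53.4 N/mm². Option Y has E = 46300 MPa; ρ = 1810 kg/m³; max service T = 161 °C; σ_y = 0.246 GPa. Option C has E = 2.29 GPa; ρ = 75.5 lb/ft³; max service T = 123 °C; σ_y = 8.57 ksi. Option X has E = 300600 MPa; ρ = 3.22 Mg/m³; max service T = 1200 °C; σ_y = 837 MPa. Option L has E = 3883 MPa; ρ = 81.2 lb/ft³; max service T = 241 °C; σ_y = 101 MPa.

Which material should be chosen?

option X

Screen on constraints: max service T ≥ 114 °C; σ_y ≥ 174 MPa. Survivors: option S, option Y, option X.
Normalizing units and computing the index:
  option S: E = 399.9 GPa, ρ = 19250 kg/m³
  option Y: E = 46.30 GPa, ρ = 1810 kg/m³
  option X: E = 300.6 GPa, ρ = 3220 kg/m³
  option X: M = 93.4 MN·m/kg
  option Y: M = 25.6 MN·m/kg
  option S: M = 20.8 MN·m/kg
Highest index: option X.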